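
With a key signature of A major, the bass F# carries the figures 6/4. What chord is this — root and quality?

B minor

The figures 6/4 indicate a triad in second inversion.
In second inversion the root lies a fourth above the bass: a fourth above F# in A major is B.
The chord tones are F#, B, D, giving B minor.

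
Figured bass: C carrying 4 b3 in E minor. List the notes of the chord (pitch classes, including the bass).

The written figures 4 b3 are shorthand for 6/4/3: the 6 is implied.
A third above C in this key is E, lowered to Eb by the flat.
A fourth above C in this key is F#.
A sixth above C in this key is A.
Together with the bass C, this spells F# diminished seventh in second inversion.

C, Eb, F#, A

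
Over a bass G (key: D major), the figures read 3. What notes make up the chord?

G, B, D

The written figures 3 are shorthand for 5/3: the 5 is implied.
A third above G in this key is B.
A fifth above G in this key is D.
Together with the bass G, this spells G major in root position.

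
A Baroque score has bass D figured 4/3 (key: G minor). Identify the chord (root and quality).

The figures 4/3 indicate a seventh chord in second inversion.
In second inversion the root lies a fourth above the bass: a fourth above D in G minor is G.
The chord tones are D, F, G, Bb, giving G minor seventh.

G minor seventh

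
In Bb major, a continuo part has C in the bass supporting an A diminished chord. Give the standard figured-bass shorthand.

C is the third of A diminished, so the chord is in first inversion.
A triad in first inversion is figured 6/3, conventionally abbreviated 6.

6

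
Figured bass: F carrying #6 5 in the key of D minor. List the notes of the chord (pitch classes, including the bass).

The written figures #6 5 are shorthand for 6/5/3: the 3 is implied.
A third above F in this key is A.
A fifth above F in this key is C.
A sixth above F in this key is D, raised to D# by the sharp.

F, A, C, D#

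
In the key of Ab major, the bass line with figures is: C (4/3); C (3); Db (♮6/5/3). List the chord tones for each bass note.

C, Eb, F, Ab | C, Eb, G | Db, F, Ab, B

C (6/4/3): C, Eb, F, Ab.
C (5/3): C, Eb, G.
Db (♮6/5/3): Db, F, Ab, B.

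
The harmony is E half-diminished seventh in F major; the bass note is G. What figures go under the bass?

6/5

G is the third of E half-diminished seventh, so the chord is in first inversion.
A seventh chord in first inversion is figured 6/5/3, conventionally abbreviated 6/5.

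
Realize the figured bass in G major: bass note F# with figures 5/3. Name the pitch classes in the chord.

F#, A, C

A third above F# in this key is A.
A fifth above F# in this key is C.
Together with the bass F#, this spells F# diminished in root position.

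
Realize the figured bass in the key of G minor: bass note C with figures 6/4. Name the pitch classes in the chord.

A fourth above C in this key is F.
A sixth above C in this key is A.
Together with the bass C, this spells F major in second inversion.

C, F, A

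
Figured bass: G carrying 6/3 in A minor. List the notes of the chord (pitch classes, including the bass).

G, B, E

A third above G in this key is B.
A sixth above G in this key is E.
Together with the bass G, this spells E minor in first inversion.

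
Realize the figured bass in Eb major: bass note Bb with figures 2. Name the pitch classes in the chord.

Bb, C, Eb, G

The written figures 2 are shorthand for 6/4/2: the 6/4 are implied.
A second above Bb in this key is C.
A fourth above Bb in this key is Eb.
A sixth above Bb in this key is G.
Together with the bass Bb, this spells C minor seventh in third inversion.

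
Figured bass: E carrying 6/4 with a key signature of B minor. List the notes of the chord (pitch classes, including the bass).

A fourth above E in this key is A.
A sixth above E in this key is C#.
Together with the bass E, this spells A major in second inversion.

E, A, C#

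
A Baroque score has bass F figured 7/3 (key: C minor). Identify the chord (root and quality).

The figures 7/3 indicate a seventh chord in root position.
In root position the bass is the root, so the root is F.
The chord tones are F, Ab, C, Eb, giving F minor seventh.

F minor seventh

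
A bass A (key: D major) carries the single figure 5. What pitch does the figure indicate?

E

Counting 4 letter steps above A lands on E; in D major, that letter is E.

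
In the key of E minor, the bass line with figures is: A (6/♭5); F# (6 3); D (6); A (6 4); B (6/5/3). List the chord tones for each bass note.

A (6/b5/3): A, C, Eb, F#.
F# (6/3): F#, A, D.
D (6/3): D, F#, B.
A (6/4): A, D, F#.
B (6/5/3): B, D, F#, G.

A, C, Eb, F# | F#, A, D | D, F#, B | A, D, F# | B, D, F#, G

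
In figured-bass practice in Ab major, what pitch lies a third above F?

Ab

Counting 2 letter steps above F lands on A; in Ab major, that letter is Ab.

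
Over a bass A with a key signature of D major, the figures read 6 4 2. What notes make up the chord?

A, B, D, F#

A second above A in this key is B.
A fourth above A in this key is D.
A sixth above A in this key is F#.
Together with the bass A, this spells B minor seventh in third inversion.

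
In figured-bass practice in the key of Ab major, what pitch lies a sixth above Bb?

G

Counting 5 letter steps above Bb lands on G; in Ab major, that letter is G.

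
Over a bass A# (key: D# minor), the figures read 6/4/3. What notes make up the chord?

A#, C#, D#, F#

A third above A# in this key is C#.
A fourth above A# in this key is D#.
A sixth above A# in this key is F#.
Together with the bass A#, this spells D# minor seventh in second inversion.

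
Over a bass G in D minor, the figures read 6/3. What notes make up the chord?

A third above G in this key is Bb.
A sixth above G in this key is E.
Together with the bass G, this spells E diminished in first inversion.

G, Bb, E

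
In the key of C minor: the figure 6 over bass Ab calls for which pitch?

F

Counting 5 letter steps above Ab lands on F; in C minor, that letter is F.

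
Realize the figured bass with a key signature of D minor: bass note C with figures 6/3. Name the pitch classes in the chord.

A third above C in this key is E.
A sixth above C in this key is A.
Together with the bass C, this spells A minor in first inversion.

C, E, A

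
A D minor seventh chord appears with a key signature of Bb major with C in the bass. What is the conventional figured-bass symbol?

C is the seventh of D minor seventh, so the chord is in third inversion.
A seventh chord in third inversion is figured 6/4/2, conventionally abbreviated 4/2.

4/2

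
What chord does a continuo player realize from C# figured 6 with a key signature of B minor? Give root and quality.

A major

The figures 6 indicate a triad in first inversion.
In first inversion the root lies a sixth above the bass: a sixth above C# in B minor is A.
The chord tones are C#, E, A, giving A major.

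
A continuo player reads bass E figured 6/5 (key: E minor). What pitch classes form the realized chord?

E, G, B, C

The written figures 6/5 are shorthand for 6/5/3: the 3 is implied.
A third above E in this key is G.
A fifth above E in this key is B.
A sixth above E in this key is C.
Together with the bass E, this spells C major seventh in first inversion.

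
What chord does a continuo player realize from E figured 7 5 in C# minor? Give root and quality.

The figures 7 5 indicate a seventh chord in root position.
In root position the bass is the root, so the root is E.
The chord tones are E, G#, B, D#, giving E major seventh.

E major seventh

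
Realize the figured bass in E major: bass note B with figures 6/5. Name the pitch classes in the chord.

The written figures 6/5 are shorthand for 6/5/3: the 3 is implied.
A third above B in this key is D#.
A fifth above B in this key is F#.
A sixth above B in this key is G#.
Together with the bass B, this spells G# minor seventh in first inversion.

B, D#, F#, G#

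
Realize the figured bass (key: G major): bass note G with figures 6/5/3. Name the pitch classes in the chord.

A third above G in this key is B.
A fifth above G in this key is D.
A sixth above G in this key is E.
Together with the bass G, this spells E minor seventh in first inversion.

G, B, D, E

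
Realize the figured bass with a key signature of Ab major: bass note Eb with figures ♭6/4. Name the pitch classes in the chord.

Eb, Ab, Cb

A fourth above Eb in this key is Ab.
A sixth above Eb in this key is C, lowered to Cb by the flat.
Together with the bass Eb, this spells Ab minor in second inversion.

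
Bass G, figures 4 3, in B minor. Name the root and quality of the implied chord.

The figures 4 3 indicate a seventh chord in second inversion.
In second inversion the root lies a fourth above the bass: a fourth above G in B minor is C#.
The chord tones are G, B, C#, E, giving C# half-diminished seventh.

C# half-diminished seventh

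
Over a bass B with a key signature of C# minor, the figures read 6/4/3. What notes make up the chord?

A third above B in this key is D#.
A fourth above B in this key is E.
A sixth above B in this key is G#.
Together with the bass B, this spells E major seventh in second inversion.

B, D#, E, G#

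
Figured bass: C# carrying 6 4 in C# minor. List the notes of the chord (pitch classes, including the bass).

C#, F#, A

A fourth above C# in this key is F#.
A sixth above C# in this key is A.
Together with the bass C#, this spells F# minor in second inversion.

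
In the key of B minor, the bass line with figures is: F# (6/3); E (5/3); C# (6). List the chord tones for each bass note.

F#, A, D | E, G, B | C#, E, A

F# (6/3): F#, A, D.
E (5/3): E, G, B.
C# (6/3): C#, E, A.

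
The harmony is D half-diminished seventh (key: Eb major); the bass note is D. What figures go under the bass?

7

D is the root of D half-diminished seventh, so the chord is in root position.
A seventh chord in root position is figured 7/5/3, conventionally abbreviated 7.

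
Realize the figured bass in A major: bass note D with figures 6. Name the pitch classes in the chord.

D, F#, B

The written figures 6 are shorthand for 6/3: the 3 is implied.
A third above D in this key is F#.
A sixth above D in this key is B.
Together with the bass D, this spells B minor in first inversion.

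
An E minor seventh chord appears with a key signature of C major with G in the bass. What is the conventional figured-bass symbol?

G is the third of E minor seventh, so the chord is in first inversion.
A seventh chord in first inversion is figured 6/5/3, conventionally abbreviated 6/5.

6/5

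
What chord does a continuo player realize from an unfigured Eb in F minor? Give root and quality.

An unfigured bass indicates a triad in root position.
In root position the bass is the root, so the root is Eb.
The chord tones are Eb, G, Bb, giving Eb major.

Eb major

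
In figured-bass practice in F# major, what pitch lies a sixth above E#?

Counting 5 letter steps above E# lands on C; in F# major, that letter is C#.

C#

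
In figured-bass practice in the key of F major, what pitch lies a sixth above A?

F

Counting 5 letter steps above A lands on F; in F major, that letter is F.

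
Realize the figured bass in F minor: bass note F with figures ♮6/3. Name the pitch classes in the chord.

F, Ab, D

A third above F in this key is Ab.
A sixth above F in this key is Db, made natural (D) by the ♮ figure.
Together with the bass F, this spells D diminished in first inversion.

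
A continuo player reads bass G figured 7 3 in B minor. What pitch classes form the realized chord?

G, B, D, F#

The written figures 7 3 are shorthand for 7/5/3: the 5 is implied.
A third above G in this key is B.
A fifth above G in this key is D.
A seventh above G in this key is F#.
Together with the bass G, this spells G major seventh in root position.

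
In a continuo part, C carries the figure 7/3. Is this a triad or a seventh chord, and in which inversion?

7/3 is shorthand for 7/5/3.
Intervals of 7/5/3 above the bass form a seventh chord; the bass is the root, so this is root position.

seventh chord, root position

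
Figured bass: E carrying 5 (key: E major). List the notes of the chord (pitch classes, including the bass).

The written figures 5 are shorthand for 5/3: the 3 is implied.
A third above E in this key is G#.
A fifth above E in this key is B.
Together with the bass E, this spells E major in root position.

E, G#, B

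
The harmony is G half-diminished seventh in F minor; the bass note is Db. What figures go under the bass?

4/3

Db is the fifth of G half-diminished seventh, so the chord is in second inversion.
A seventh chord in second inversion is figured 6/4/3, conventionally abbreviated 4/3.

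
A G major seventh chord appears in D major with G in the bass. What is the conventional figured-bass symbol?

G is the root of G major seventh, so the chord is in root position.
A seventh chord in root position is figured 7/5/3, conventionally abbreviated 7.

7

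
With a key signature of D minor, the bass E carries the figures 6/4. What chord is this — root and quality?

The figures 6/4 indicate a triad in second inversion.
In second inversion the root lies a fourth above the bass: a fourth above E in D minor is A.
The chord tones are E, A, C, giving A minor.

A minor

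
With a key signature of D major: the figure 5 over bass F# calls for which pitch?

C#

Counting 4 letter steps above F# lands on C; in D major, that letter is C#.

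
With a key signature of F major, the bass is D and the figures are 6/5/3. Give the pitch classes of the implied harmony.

D, F, A, Bb

A third above D in this key is F.
A fifth above D in this key is A.
A sixth above D in this key is Bb.
Together with the bass D, this spells Bb major seventh in first inversion.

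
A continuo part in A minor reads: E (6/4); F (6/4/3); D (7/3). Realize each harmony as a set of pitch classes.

E, A, C | F, A, B, D | D, F, A, C

E (6/4): E, A, C.
F (6/4/3): F, A, B, D.
D (7/5/3): D, F, A, C.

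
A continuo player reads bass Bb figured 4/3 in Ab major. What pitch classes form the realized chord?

The written figures 4/3 are shorthand for 6/4/3: the 6 is implied.
A third above Bb in this key is Db.
A fourth above Bb in this key is Eb.
A sixth above Bb in this key is G.
Together with the bass Bb, this spells Eb dominant seventh in second inversion.

Bb, Db, Eb, G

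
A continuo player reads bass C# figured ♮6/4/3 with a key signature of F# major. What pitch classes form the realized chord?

A third above C# in this key is E#.
A fourth above C# in this key is F#.
A sixth above C# in this key is A#, made natural (A) by the ♮ figure.
Together with the bass C#, this spells F# minor-major seventh in second inversion.

C#, E#, F#, A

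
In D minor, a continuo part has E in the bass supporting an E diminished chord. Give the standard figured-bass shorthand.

no figures

E is the root of E diminished, so the chord is in root position.
A triad in root position is figured 5/3, conventionally abbreviated (no figures — root-position triad).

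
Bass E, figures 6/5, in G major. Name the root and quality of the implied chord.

C major seventh

The figures 6/5 indicate a seventh chord in first inversion.
In first inversion the root lies a sixth above the bass: a sixth above E in G major is C.
The chord tones are E, G, B, C, giving C major seventh.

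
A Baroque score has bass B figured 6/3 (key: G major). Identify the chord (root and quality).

G major

The figures 6/3 indicate a triad in first inversion.
In first inversion the root lies a sixth above the bass: a sixth above B in G major is G.
The chord tones are B, D, G, giving G major.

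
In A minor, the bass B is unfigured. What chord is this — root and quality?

An unfigured bass indicates a triad in root position.
In root position the bass is the root, so the root is B.
The chord tones are B, D, F, giving B diminished.

B diminished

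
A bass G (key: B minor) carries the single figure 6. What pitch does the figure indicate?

E

Counting 5 letter steps above G lands on E; in B minor, that letter is E.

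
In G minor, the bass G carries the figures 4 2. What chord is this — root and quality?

The figures 4 2 indicate a seventh chord in third inversion.
In third inversion the root lies a second above the bass: a second above G in G minor is A.
The chord tones are G, A, C, Eb, giving A half-diminished seventh.

A half-diminished seventh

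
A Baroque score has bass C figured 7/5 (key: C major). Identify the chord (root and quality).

C major seventh

The figures 7/5 indicate a seventh chord in root position.
In root position the bass is the root, so the root is C.
The chord tones are C, E, G, B, giving C major seventh.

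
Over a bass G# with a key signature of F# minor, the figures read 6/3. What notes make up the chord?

G#, B, E

A third above G# in this key is B.
A sixth above G# in this key is E.
Together with the bass G#, this spells E major in first inversion.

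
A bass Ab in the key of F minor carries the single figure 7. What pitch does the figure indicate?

G

Counting 6 letter steps above Ab lands on G; in F minor, that letter is G.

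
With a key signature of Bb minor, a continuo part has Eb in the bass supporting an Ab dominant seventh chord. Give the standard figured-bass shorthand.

4/3

Eb is the fifth of Ab dominant seventh, so the chord is in second inversion.
A seventh chord in second inversion is figured 6/4/3, conventionally abbreviated 4/3.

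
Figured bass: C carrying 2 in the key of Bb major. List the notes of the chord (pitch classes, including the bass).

C, D, F, A

The written figures 2 are shorthand for 6/4/2: the 6/4 are implied.
A second above C in this key is D.
A fourth above C in this key is F.
A sixth above C in this key is A.
Together with the bass C, this spells D minor seventh in third inversion.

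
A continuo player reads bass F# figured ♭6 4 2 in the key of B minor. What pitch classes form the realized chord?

A second above F# in this key is G.
A fourth above F# in this key is B.
A sixth above F# in this key is D, lowered to Db by the flat.

F#, G, B, Db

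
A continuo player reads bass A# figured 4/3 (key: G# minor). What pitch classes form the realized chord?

A#, C#, D#, F#

The written figures 4/3 are shorthand for 6/4/3: the 6 is implied.
A third above A# in this key is C#.
A fourth above A# in this key is D#.
A sixth above A# in this key is F#.
Together with the bass A#, this spells D# minor seventh in second inversion.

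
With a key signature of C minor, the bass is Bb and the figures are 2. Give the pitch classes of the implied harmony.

Bb, C, Eb, G

The written figures 2 are shorthand for 6/4/2: the 6/4 are implied.
A second above Bb in this key is C.
A fourth above Bb in this key is Eb.
A sixth above Bb in this key is G.
Together with the bass Bb, this spells C minor seventh in third inversion.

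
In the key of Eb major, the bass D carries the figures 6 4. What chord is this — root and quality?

The figures 6 4 indicate a triad in second inversion.
In second inversion the root lies a fourth above the bass: a fourth above D in Eb major is G.
The chord tones are D, G, Bb, giving G minor.

G minor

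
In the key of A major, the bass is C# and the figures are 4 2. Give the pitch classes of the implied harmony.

C#, D, F#, A

The written figures 4 2 are shorthand for 6/4/2: the 6 is implied.
A second above C# in this key is D.
A fourth above C# in this key is F#.
A sixth above C# in this key is A.
Together with the bass C#, this spells D major seventh in third inversion.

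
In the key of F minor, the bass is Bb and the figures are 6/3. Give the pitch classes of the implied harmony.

Bb, Db, G

A third above Bb in this key is Db.
A sixth above Bb in this key is G.
Together with the bass Bb, this spells G diminished in first inversion.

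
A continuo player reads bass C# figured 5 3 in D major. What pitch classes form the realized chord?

C#, E, G

A third above C# in this key is E.
A fifth above C# in this key is G.
Together with the bass C#, this spells C# diminished in root position.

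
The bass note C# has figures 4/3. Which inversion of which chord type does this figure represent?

seventh chord, second inversion

4/3 is shorthand for 6/4/3.
Intervals of 6/4/3 above the bass form a seventh chord; the bass is the fifth, so this is second inversion.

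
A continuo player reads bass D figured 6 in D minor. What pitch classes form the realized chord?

D, F, Bb

The written figures 6 are shorthand for 6/3: the 3 is implied.
A third above D in this key is F.
A sixth above D in this key is Bb.
Together with the bass D, this spells Bb major in first inversion.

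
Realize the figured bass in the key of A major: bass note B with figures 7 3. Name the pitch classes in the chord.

The written figures 7 3 are shorthand for 7/5/3: the 5 is implied.
A third above B in this key is D.
A fifth above B in this key is F#.
A seventh above B in this key is A.
Together with the bass B, this spells B minor seventh in root position.

B, D, F#, A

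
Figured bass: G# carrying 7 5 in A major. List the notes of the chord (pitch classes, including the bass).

The written figures 7 5 are shorthand for 7/5/3: the 3 is implied.
A third above G# in this key is B.
A fifth above G# in this key is D.
A seventh above G# in this key is F#.
Together with the bass G#, this spells G# half-diminished seventh in root position.

G#, B, D, F#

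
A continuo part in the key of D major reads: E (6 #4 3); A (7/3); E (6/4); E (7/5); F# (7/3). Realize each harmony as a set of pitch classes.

E (6/#4/3): E, G, A#, C#.
A (7/5/3): A, C#, E, G.
E (6/4): E, A, C#.
E (7/5/3): E, G, B, D.
F# (7/5/3): F#, A, C#, E.

E, G, A#, C# | A, C#, E, G | E, A, C# | E, G, B, D | F#, A, C#, E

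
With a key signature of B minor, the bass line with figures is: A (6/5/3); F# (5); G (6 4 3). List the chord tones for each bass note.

A, C#, E, F# | F#, A, C# | G, B, C#, E

A (6/5/3): A, C#, E, F#.
F# (5/3): F#, A, C#.
G (6/4/3): G, B, C#, E.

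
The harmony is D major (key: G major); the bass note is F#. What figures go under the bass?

6

F# is the third of D major, so the chord is in first inversion.
A triad in first inversion is figured 6/3, conventionally abbreviated 6.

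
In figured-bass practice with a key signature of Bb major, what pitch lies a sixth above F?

Counting 5 letter steps above F lands on D; in Bb major, that letter is D.

D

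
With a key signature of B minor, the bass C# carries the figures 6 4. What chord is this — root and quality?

F# minor

The figures 6 4 indicate a triad in second inversion.
In second inversion the root lies a fourth above the bass: a fourth above C# in B minor is F#.
The chord tones are C#, F#, A, giving F# minor.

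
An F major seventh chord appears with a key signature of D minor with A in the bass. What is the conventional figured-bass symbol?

6/5

A is the third of F major seventh, so the chord is in first inversion.
A seventh chord in first inversion is figured 6/5/3, conventionally abbreviated 6/5.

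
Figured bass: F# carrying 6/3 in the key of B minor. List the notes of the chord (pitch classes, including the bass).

F#, A, D

A third above F# in this key is A.
A sixth above F# in this key is D.
Together with the bass F#, this spells D major in first inversion.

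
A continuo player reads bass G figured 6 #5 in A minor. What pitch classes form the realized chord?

The written figures 6 #5 are shorthand for 6/5/3: the 3 is implied.
A third above G in this key is B.
A fifth above G in this key is D, raised to D# by the sharp.
A sixth above G in this key is E.
Together with the bass G, this spells E minor-major seventh in first inversion.

G, B, D#, E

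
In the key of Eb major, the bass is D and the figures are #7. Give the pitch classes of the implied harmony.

D, F, Ab, C#

The written figures #7 are shorthand for 7/5/3: the 5/3 are implied.
A third above D in this key is F.
A fifth above D in this key is Ab.
A seventh above D in this key is C, raised to C# by the sharp.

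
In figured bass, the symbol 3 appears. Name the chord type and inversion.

3 is shorthand for 5/3.
Intervals of 5/3 above the bass form a triad; the bass is the root, so this is root position.

triad, root position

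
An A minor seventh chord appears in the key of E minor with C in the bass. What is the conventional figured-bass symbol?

6/5

C is the third of A minor seventh, so the chord is in first inversion.
A seventh chord in first inversion is figured 6/5/3, conventionally abbreviated 6/5.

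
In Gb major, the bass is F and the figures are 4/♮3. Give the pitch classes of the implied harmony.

The written figures 4/♮3 are shorthand for 6/4/3: the 6 is implied.
A third above F in this key is Ab, made natural (A) by the ♮ figure.
A fourth above F in this key is Bb.
A sixth above F in this key is Db.
Together with the bass F, this spells Bb minor-major seventh in second inversion.

F, A, Bb, Db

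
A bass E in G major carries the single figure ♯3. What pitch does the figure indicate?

G#

Counting 2 letter steps above E lands on G; in G major, that letter is G.
The #3 figure raises it a semitone, giving G#.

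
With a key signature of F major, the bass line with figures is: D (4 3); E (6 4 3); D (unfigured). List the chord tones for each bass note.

D, F, G, Bb | E, G, A, C | D, F, A

D (6/4/3): D, F, G, Bb.
E (6/4/3): E, G, A, C.
D (5/3): D, F, A.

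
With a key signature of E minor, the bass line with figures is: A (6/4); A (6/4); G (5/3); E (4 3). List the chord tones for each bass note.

A, D, F# | A, D, F# | G, B, D | E, G, A, C

A (6/4): A, D, F#.
A (6/4): A, D, F#.
G (5/3): G, B, D.
E (6/4/3): E, G, A, C.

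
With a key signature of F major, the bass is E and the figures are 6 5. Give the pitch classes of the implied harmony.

E, G, Bb, C

The written figures 6 5 are shorthand for 6/5/3: the 3 is implied.
A third above E in this key is G.
A fifth above E in this key is Bb.
A sixth above E in this key is C.
Together with the bass E, this spells C dominant seventh in first inversion.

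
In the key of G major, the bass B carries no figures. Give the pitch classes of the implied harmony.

B, D, F#

An unfigured bass implies 5/3.
A third above B in this key is D.
A fifth above B in this key is F#.
Together with the bass B, this spells B minor in root position.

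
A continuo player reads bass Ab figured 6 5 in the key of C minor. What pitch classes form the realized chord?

The written figures 6 5 are shorthand for 6/5/3: the 3 is implied.
A third above Ab in this key is C.
A fifth above Ab in this key is Eb.
A sixth above Ab in this key is F.
Together with the bass Ab, this spells F minor seventh in first inversion.

Ab, C, Eb, F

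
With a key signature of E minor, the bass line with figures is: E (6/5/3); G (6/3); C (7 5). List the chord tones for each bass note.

E, G, B, C | G, B, E | C, E, G, B

E (6/5/3): E, G, B, C.
G (6/3): G, B, E.
C (7/5/3): C, E, G, B.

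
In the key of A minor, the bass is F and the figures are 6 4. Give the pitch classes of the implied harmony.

A fourth above F in this key is B.
A sixth above F in this key is D.
Together with the bass F, this spells B diminished in second inversion.

F, B, D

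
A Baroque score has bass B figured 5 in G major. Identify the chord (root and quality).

B minor

The figures 5 indicate a triad in root position.
In root position the bass is the root, so the root is B.
The chord tones are B, D, F#, giving B minor.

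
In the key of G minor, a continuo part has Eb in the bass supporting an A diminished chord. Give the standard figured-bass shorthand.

Eb is the fifth of A diminished, so the chord is in second inversion.
A triad in second inversion is figured 6/4, conventionally abbreviated 6/4.

6/4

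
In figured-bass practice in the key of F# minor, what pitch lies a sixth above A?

F#

Counting 5 letter steps above A lands on F; in F# minor, that letter is F#.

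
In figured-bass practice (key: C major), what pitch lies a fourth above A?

Counting 3 letter steps above A lands on D; in C major, that letter is D.

D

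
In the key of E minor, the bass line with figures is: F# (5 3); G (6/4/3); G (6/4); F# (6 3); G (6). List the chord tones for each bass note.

F# (5/3): F#, A, C.
G (6/4/3): G, B, C, E.
G (6/4): G, C, E.
F# (6/3): F#, A, D.
G (6/3): G, B, E.

F#, A, C | G, B, C, E | G, C, E | F#, A, D | G, B, E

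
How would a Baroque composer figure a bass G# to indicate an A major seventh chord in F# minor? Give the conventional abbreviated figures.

4/2

G# is the seventh of A major seventh, so the chord is in third inversion.
A seventh chord in third inversion is figured 6/4/2, conventionally abbreviated 4/2.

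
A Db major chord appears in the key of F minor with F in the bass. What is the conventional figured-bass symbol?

6

F is the third of Db major, so the chord is in first inversion.
A triad in first inversion is figured 6/3, conventionally abbreviated 6.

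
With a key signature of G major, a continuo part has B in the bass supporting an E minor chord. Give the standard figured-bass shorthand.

6/4

B is the fifth of E minor, so the chord is in second inversion.
A triad in second inversion is figured 6/4, conventionally abbreviated 6/4.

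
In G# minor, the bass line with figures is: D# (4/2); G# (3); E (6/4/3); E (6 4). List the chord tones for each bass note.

D#, E, G#, B | G#, B, D# | E, G#, A#, C# | E, A#, C#

D# (6/4/2): D#, E, G#, B.
G# (5/3): G#, B, D#.
E (6/4/3): E, G#, A#, C#.
E (6/4): E, A#, C#.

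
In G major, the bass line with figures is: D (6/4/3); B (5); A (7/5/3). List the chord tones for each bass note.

D (6/4/3): D, F#, G, B.
B (5/3): B, D, F#.
A (7/5/3): A, C, E, G.

D, F#, G, B | B, D, F# | A, C, E, G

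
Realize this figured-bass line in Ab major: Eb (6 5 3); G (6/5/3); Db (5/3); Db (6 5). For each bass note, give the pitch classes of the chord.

Eb, G, Bb, C | G, Bb, Db, Eb | Db, F, Ab | Db, F, Ab, Bb

Eb (6/5/3): Eb, G, Bb, C.
G (6/5/3): G, Bb, Db, Eb.
Db (5/3): Db, F, Ab.
Db (6/5/3): Db, F, Ab, Bb.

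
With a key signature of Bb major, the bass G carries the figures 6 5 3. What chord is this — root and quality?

The figures 6 5 3 indicate a seventh chord in first inversion.
In first inversion the root lies a sixth above the bass: a sixth above G in Bb major is Eb.
The chord tones are G, Bb, D, Eb, giving Eb major seventh.

Eb major seventh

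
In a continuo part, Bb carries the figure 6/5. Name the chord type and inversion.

6/5 is shorthand for 6/5/3.
Intervals of 6/5/3 above the bass form a seventh chord; the bass is the third, so this is first inversion.

seventh chord, first inversion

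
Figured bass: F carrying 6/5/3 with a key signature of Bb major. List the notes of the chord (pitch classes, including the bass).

A third above F in this key is A.
A fifth above F in this key is C.
A sixth above F in this key is D.
Together with the bass F, this spells D minor seventh in first inversion.

F, A, C, D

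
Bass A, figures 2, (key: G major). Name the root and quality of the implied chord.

The figures 2 indicate a seventh chord in third inversion.
In third inversion the root lies a second above the bass: a second above A in G major is B.
The chord tones are A, B, D, F#, giving B minor seventh.

B minor seventh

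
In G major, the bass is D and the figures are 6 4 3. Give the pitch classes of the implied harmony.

A third above D in this key is F#.
A fourth above D in this key is G.
A sixth above D in this key is B.
Together with the bass D, this spells G major seventh in second inversion.

D, F#, G, B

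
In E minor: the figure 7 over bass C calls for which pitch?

B

Counting 6 letter steps above C lands on B; in E minor, that letter is B.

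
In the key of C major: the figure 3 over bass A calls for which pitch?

Counting 2 letter steps above A lands on C; in C major, that letter is C.

C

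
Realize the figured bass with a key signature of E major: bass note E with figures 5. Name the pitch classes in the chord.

E, G#, B

The written figures 5 are shorthand for 5/3: the 3 is implied.
A third above E in this key is G#.
A fifth above E in this key is B.
Together with the bass E, this spells E major in root position.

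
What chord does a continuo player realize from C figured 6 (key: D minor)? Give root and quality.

The figures 6 indicate a triad in first inversion.
In first inversion the root lies a sixth above the bass: a sixth above C in D minor is A.
The chord tones are C, E, A, giving A minor.

A minor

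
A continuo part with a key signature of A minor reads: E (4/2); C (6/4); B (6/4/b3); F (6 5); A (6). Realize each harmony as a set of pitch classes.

E (6/4/2): E, F, A, C.
C (6/4): C, F, A.
B (6/4/b3): B, Db, E, G.
F (6/5/3): F, A, C, D.
A (6/3): A, C, F.

E, F, A, C | C, F, A | B, Db, E, G | F, A, C, D | A, C, F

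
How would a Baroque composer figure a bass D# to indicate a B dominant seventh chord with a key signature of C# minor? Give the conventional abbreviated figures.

6/5

D# is the third of B dominant seventh, so the chord is in first inversion.
A seventh chord in first inversion is figured 6/5/3, conventionally abbreviated 6/5.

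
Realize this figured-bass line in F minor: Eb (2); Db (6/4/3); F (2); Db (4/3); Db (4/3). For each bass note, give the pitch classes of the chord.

Eb, F, Ab, C | Db, F, G, Bb | F, G, Bb, Db | Db, F, G, Bb | Db, F, G, Bb

Eb (6/4/2): Eb, F, Ab, C.
Db (6/4/3): Db, F, G, Bb.
F (6/4/2): F, G, Bb, Db.
Db (6/4/3): Db, F, G, Bb.
Db (6/4/3): Db, F, G, Bb.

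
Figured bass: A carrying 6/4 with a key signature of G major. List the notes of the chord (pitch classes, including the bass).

A fourth above A in this key is D.
A sixth above A in this key is F#.
Together with the bass A, this spells D major in second inversion.

A, D, F#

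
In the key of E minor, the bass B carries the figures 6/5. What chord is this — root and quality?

G major seventh

The figures 6/5 indicate a seventh chord in first inversion.
In first inversion the root lies a sixth above the bass: a sixth above B in E minor is G.
The chord tones are B, D, F#, G, giving G major seventh.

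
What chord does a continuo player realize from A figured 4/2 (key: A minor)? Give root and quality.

B half-diminished seventh

The figures 4/2 indicate a seventh chord in third inversion.
In third inversion the root lies a second above the bass: a second above A in A minor is B.
The chord tones are A, B, D, F, giving B half-diminished seventh.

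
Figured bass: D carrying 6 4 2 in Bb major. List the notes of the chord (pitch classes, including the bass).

A second above D in this key is Eb.
A fourth above D in this key is G.
A sixth above D in this key is Bb.
Together with the bass D, this spells Eb major seventh in third inversion.

D, Eb, G, Bb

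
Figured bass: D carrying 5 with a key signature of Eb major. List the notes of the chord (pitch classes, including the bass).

The written figures 5 are shorthand for 5/3: the 3 is implied.
A third above D in this key is F.
A fifth above D in this key is Ab.
Together with the bass D, this spells D diminished in root position.

D, F, Ab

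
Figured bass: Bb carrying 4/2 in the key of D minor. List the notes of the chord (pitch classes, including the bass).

The written figures 4/2 are shorthand for 6/4/2: the 6 is implied.
A second above Bb in this key is C.
A fourth above Bb in this key is E.
A sixth above Bb in this key is G.
Together with the bass Bb, this spells C dominant seventh in third inversion.

Bb, C, E, G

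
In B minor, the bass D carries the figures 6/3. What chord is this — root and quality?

The figures 6/3 indicate a triad in first inversion.
In first inversion the root lies a sixth above the bass: a sixth above D in B minor is B.
The chord tones are D, F#, B, giving B minor.

B minor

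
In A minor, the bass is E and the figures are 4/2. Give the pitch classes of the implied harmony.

E, F, A, C

The written figures 4/2 are shorthand for 6/4/2: the 6 is implied.
A second above E in this key is F.
A fourth above E in this key is A.
A sixth above E in this key is C.
Together with the bass E, this spells F major seventh in third inversion.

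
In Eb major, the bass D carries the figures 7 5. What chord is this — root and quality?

D half-diminished seventh

The figures 7 5 indicate a seventh chord in root position.
In root position the bass is the root, so the root is D.
The chord tones are D, F, Ab, C, giving D half-diminished seventh.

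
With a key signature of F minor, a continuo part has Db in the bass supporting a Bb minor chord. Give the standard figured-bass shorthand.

6

Db is the third of Bb minor, so the chord is in first inversion.
A triad in first inversion is figured 6/3, conventionally abbreviated 6.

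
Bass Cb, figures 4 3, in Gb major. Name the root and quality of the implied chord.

F half-diminished seventh

The figures 4 3 indicate a seventh chord in second inversion.
In second inversion the root lies a fourth above the bass: a fourth above Cb in Gb major is F.
The chord tones are Cb, Eb, F, Ab, giving F half-diminished seventh.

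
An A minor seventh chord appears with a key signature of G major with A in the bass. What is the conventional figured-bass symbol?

7

A is the root of A minor seventh, so the chord is in root position.
A seventh chord in root position is figured 7/5/3, conventionally abbreviated 7.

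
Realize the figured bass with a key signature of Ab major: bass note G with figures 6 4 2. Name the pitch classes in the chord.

A second above G in this key is Ab.
A fourth above G in this key is C.
A sixth above G in this key is Eb.
Together with the bass G, this spells Ab major seventh in third inversion.

G, Ab, C, Eb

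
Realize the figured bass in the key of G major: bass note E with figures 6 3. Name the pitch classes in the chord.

A third above E in this key is G.
A sixth above E in this key is C.
Together with the bass E, this spells C major in first inversion.

E, G, C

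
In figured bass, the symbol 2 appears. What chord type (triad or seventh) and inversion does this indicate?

seventh chord, third inversion

2 is shorthand for 6/4/2.
Intervals of 6/4/2 above the bass form a seventh chord; the bass is the seventh, so this is third inversion.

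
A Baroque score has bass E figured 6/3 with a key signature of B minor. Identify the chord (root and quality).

The figures 6/3 indicate a triad in first inversion.
In first inversion the root lies a sixth above the bass: a sixth above E in B minor is C#.
The chord tones are E, G, C#, giving C# diminished.

C# diminished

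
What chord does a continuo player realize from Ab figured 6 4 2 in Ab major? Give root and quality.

Bb minor seventh

The figures 6 4 2 indicate a seventh chord in third inversion.
In third inversion the root lies a second above the bass: a second above Ab in Ab major is Bb.
The chord tones are Ab, Bb, Db, F, giving Bb minor seventh.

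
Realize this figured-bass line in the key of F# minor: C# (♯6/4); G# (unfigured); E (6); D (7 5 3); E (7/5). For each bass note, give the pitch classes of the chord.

C#, F#, A# | G#, B, D | E, G#, C# | D, F#, A, C# | E, G#, B, D

C# (#6/4): C#, F#, A#.
G# (5/3): G#, B, D.
E (6/3): E, G#, C#.
D (7/5/3): D, F#, A, C#.
E (7/5/3): E, G#, B, D.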